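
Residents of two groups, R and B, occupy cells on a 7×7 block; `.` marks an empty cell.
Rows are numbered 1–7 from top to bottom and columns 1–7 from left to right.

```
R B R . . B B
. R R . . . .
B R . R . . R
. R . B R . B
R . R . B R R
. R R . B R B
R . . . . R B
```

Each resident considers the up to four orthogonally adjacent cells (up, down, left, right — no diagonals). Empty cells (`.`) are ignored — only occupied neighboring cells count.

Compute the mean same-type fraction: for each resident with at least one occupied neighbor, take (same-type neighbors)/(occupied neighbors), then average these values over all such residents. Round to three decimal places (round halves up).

Row 1: (1,1)R 0/1 · (1,2)B 0/3 · (1,3)R 1/2 · (1,6)B 1/1 · (1,7)B 1/1
Row 2: (2,2)R 2/3 · (2,3)R 2/2
Row 3: (3,1)B 0/1 · (3,2)R 2/3 · (3,4)R 0/1 · (3,7)R 0/1
Row 4: (4,2)R 1/1 · (4,4)B 0/2 · (4,5)R 0/2 · (4,7)B 0/2
Row 5: (5,1)R — no occupied neighbors · (5,3)R 1/1 · (5,5)B 1/3 · (5,6)R 2/3 · (5,7)R 1/3
Row 6: (6,2)R 1/1 · (6,3)R 2/2 · (6,5)B 1/2 · (6,6)R 2/4 · (6,7)B 1/3
Row 7: (7,1)R — no occupied neighbors · (7,6)R 1/2 · (7,7)B 1/2
Sum over 26 residents: 0/1 + 0/3 + 1/2 + 1/1 + 1/1 + 2/3 + 2/2 + 0/1 + 2/3 + 0/1 + 0/1 + 1/1 + 0/2 + 0/2 + 0/2 + 1/1 + 1/3 + 2/3 + 1/3 + 1/1 + 2/2 + 1/2 + 2/4 + 1/3 + 1/2 + 1/2 = 25/2; mean = 25/2 ÷ 26 = 25/52 = 0.480769… → 0.481.

0.481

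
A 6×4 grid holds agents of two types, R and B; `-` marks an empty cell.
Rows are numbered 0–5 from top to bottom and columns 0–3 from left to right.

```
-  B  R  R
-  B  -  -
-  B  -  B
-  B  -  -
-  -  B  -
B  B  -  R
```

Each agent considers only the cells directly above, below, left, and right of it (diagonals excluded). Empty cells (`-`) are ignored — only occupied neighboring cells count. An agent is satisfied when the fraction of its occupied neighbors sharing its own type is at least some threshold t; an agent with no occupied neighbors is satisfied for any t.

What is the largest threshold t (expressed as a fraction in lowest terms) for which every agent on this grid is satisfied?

1/2

(0,1)B 1/2
(0,2)R 1/2
(0,3)R 1/1
(1,1)B 2/2
(2,1)B 2/2
(2,3)B — no occupied neighbors
(3,1)B 1/1
(4,2)B — no occupied neighbors
(5,0)B 1/1
(5,1)B 1/1
(5,3)R — no occupied neighbors
The smallest same-type fraction is 1/2 at (0,1), which reduces to 1/2. Any threshold above that leaves this agent unsatisfied.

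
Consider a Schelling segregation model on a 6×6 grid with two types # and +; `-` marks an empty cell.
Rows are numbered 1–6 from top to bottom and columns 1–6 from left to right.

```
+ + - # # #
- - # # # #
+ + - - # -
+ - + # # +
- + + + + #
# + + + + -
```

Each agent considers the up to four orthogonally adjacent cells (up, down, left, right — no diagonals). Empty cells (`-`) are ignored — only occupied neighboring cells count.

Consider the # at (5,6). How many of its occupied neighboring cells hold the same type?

Occupied neighbors of (5,6): (4,6)=+, (5,5)=+.
Same type (#): 0 of 2.

0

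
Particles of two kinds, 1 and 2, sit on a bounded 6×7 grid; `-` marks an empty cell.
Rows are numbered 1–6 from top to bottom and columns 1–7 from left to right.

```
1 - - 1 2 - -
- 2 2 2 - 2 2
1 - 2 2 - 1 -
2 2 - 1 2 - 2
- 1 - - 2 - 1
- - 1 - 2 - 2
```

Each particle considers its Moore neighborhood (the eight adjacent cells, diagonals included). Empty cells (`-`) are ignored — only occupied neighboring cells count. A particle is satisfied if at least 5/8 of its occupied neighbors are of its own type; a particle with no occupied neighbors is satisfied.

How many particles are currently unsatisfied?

(1,1)1 0/1 unhappy
(1,4)1 0/3 unhappy
(1,5)2 2/3 ok
(2,2)2 2/4 unhappy
(2,3)2 4/5 ok
(2,4)2 4/5 ok
(2,6)2 2/3 ok
(2,7)2 1/2 unhappy
(3,1)1 0/3 unhappy
(3,3)2 5/6 ok
(3,4)2 4/5 ok
(3,6)1 0/4 unhappy
(4,1)2 1/3 unhappy
(4,2)2 2/4 unhappy
(4,4)1 0/4 unhappy
(4,5)2 2/4 unhappy
(4,7)2 0/2 unhappy
(5,2)1 1/3 unhappy
(5,5)2 2/3 ok
(5,7)1 0/2 unhappy
(6,3)1 1/1 ok
(6,5)2 1/1 ok
(6,7)2 0/1 unhappy
Unsatisfied: (1,1), (1,4), (2,2), (2,7), (3,1), (3,6), (4,1), (4,2), (4,4), (4,5), (4,7), (5,2), (5,7), (6,7) — 14 in total.

14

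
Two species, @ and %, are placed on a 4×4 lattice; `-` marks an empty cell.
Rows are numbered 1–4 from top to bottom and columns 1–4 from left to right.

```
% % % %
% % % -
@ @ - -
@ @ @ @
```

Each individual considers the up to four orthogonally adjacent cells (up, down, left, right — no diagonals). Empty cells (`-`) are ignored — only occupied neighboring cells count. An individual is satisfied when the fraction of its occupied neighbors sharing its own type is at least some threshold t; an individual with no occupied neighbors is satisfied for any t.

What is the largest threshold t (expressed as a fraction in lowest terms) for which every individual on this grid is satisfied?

Row 1: (1,1)% 2/2 · (1,2)% 3/3 · (1,3)% 3/3 · (1,4)% 1/1
Row 2: (2,1)% 2/3 · (2,2)% 3/4 · (2,3)% 2/2
Row 3: (3,1)@ 2/3 · (3,2)@ 2/3
Row 4: (4,1)@ 2/2 · (4,2)@ 3/3 · (4,3)@ 2/2 · (4,4)@ 1/1
The smallest same-type fraction is 2/3 at (2,1), which reduces to 2/3. Any threshold above that leaves this individual unsatisfied.

2/3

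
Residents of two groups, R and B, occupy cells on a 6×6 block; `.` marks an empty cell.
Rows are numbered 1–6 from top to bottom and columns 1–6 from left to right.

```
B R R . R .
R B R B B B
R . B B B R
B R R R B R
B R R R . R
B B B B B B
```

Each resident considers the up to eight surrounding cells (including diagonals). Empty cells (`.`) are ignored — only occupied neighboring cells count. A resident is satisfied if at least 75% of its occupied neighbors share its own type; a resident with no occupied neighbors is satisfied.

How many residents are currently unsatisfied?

Row 1: (1,1)B 1/3 not · (1,2)R 3/5 not · (1,3)R 2/4 not · (1,5)R 0/3 not
Row 2: (2,1)R 2/4 not · (2,2)B 2/7 not · (2,3)R 2/6 not · (2,4)B 4/7 not · (2,5)B 4/6 not · (2,6)B 2/4 not
Row 3: (3,1)R 2/4 not · (3,3)B 3/7 not · (3,4)B 5/8 not · (3,5)B 5/8 not · (3,6)R 1/5 not
Row 4: (4,1)B 1/4 not · (4,2)R 4/7 not · (4,3)R 5/7 not · (4,4)R 3/7 not · (4,5)B 2/7 not · (4,6)R 2/4 not
Row 5: (5,1)B 3/5 not · (5,2)R 3/8 not · (5,3)R 5/8 not · (5,4)R 3/7 not · (5,6)R 1/4 not
Row 6: (6,1)B 2/3 not · (6,2)B 3/5 not · (6,3)B 2/5 not · (6,4)B 2/4 not · (6,5)B 2/4 not · (6,6)B 1/2 not
Unsatisfied: (1,1), (1,2), (1,3), (1,5), (2,1), (2,2), (2,3), (2,4), (2,5), (2,6), (3,1), (3,3), (3,4), (3,5), (3,6), (4,1), (4,2), (4,3), (4,4), (4,5), (4,6), (5,1), (5,2), (5,3), (5,4), (5,6), (6,1), (6,2), (6,3), (6,4), (6,5), (6,6) — 32 in total.

32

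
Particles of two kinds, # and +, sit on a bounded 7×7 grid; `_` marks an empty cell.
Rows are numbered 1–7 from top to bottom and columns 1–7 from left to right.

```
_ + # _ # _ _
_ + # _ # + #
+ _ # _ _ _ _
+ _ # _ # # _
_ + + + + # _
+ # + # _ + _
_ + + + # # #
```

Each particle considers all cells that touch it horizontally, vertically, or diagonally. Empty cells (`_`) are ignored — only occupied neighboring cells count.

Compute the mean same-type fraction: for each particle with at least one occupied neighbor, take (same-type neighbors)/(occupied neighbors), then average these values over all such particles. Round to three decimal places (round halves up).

0.481

(1,2)+ 1/3
(1,3)# 1/3
(1,5)# 1/2
(2,2)+ 2/5
(2,3)# 2/4
(2,5)# 1/2
(2,6)+ 0/3
(2,7)# 0/1
(3,1)+ 2/2
(3,3)# 2/3
(4,1)+ 2/2
(4,3)# 1/4
(4,5)# 2/4
(4,6)# 2/3
(5,2)+ 4/6
(5,3)+ 3/6
(5,4)+ 3/6
(5,5)+ 2/6
(5,6)# 2/4
(6,1)+ 2/3
(6,2)# 0/6
(6,3)+ 6/8
(6,4)# 1/7
(6,6)+ 1/5
(7,2)+ 3/4
(7,3)+ 3/5
(7,4)+ 2/4
(7,5)# 2/4
(7,6)# 2/3
(7,7)# 1/2
Sum over 30 particles: 1/3 + 1/3 + 1/2 + 2/5 + 2/4 + 1/2 + 0/3 + 0/1 + 2/2 + 2/3 + 2/2 + 1/4 + 2/4 + 2/3 + 4/6 + 3/6 + 3/6 + 2/6 + 2/4 + 2/3 + 0/6 + 6/8 + 1/7 + 1/5 + 3/4 + 3/5 + 2/4 + 2/4 + 2/3 + 1/2 = 6059/420; mean = 6059/420 ÷ 30 = 6059/12600 = 0.480873… → 0.481.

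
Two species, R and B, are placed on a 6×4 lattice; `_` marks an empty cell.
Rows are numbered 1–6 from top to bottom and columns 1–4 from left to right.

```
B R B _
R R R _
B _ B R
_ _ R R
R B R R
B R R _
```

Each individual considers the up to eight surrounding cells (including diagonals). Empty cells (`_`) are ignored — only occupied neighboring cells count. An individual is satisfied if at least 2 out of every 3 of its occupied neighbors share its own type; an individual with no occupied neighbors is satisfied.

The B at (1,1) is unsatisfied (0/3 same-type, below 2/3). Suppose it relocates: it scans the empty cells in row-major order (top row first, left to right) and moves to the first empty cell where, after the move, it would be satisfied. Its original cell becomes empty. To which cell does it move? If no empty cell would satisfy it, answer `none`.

Vacating (1,1). Empty cells in order:
  (1,4): 1/2 same-type → still unsatisfied.
  (2,4): 2/4 same-type → still unsatisfied.
  (3,2): 2/6 same-type → still unsatisfied.
  (4,1): 2/3 same-type → satisfied — stop here.

(4,1)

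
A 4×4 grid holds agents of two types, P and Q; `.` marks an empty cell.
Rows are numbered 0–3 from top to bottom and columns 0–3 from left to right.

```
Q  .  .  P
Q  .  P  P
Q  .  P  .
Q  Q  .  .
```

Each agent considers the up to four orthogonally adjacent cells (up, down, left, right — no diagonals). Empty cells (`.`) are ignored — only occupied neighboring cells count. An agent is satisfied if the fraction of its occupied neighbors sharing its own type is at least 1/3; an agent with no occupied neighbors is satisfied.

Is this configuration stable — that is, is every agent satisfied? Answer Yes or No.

(0,0)Q 1/1 ✓
(0,3)P 1/1 ✓
(1,0)Q 2/2 ✓
(1,2)P 2/2 ✓
(1,3)P 2/2 ✓
(2,0)Q 2/2 ✓
(2,2)P 1/1 ✓
(3,0)Q 2/2 ✓
(3,1)Q 1/1 ✓
All meet the threshold, so the configuration is stable.

Yes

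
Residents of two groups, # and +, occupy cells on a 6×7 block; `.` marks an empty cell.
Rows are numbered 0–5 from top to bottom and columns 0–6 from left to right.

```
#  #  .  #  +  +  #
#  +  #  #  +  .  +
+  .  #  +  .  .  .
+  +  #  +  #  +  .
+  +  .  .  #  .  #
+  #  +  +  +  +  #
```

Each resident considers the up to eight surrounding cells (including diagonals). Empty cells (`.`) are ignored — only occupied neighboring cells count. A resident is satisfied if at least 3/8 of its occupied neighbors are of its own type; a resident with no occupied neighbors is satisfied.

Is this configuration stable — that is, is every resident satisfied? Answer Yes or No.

(0,0)# 2/3 ok
(0,1)# 3/4 ok
(0,3)# 2/4 ok
(0,4)+ 2/4 ok
(0,5)+ 3/4 ok
(0,6)# 0/2 unhappy
(1,0)# 2/4 ok
(1,1)+ 1/6 unhappy
(1,2)# 4/6 ok
(1,3)# 3/6 ok
(1,4)+ 3/5 ok
(1,6)+ 1/2 ok
(2,0)+ 3/4 ok
(2,2)# 3/7 ok
(2,3)+ 2/7 unhappy
(3,0)+ 4/4 ok
(3,1)+ 4/6 ok
(3,2)# 1/5 unhappy
(3,3)+ 1/5 unhappy
(3,4)# 1/4 unhappy
(3,5)+ 0/3 unhappy
(4,0)+ 4/5 ok
(4,1)+ 5/7 ok
(4,4)# 1/6 unhappy
(4,6)# 1/3 unhappy
(5,0)+ 2/3 ok
(5,1)# 0/4 unhappy
(5,2)+ 2/3 ok
(5,3)+ 2/3 ok
(5,4)+ 2/3 ok
(5,5)+ 1/4 unhappy
(5,6)# 1/2 ok
For instance (0,6) has only 0/2 same-type neighbors, below 3/8.

No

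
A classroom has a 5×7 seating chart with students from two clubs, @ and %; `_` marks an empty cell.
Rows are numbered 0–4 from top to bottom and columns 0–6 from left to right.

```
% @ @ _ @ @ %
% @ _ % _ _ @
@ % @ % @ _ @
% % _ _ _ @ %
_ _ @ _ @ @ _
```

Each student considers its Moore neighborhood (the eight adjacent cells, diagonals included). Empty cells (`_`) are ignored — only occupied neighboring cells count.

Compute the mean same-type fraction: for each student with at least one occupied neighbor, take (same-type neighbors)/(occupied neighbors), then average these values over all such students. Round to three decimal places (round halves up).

0.447

(0,0)% 1/3
(0,1)@ 2/4
(0,2)@ 2/3
(0,4)@ 1/2
(0,5)@ 2/3
(0,6)% 0/2
(1,0)% 2/5
(1,1)@ 4/7
(1,3)% 1/5
(1,6)@ 2/3
(2,0)@ 1/5
(2,1)% 3/6
(2,2)@ 1/5
(2,3)% 1/3
(2,4)@ 1/3
(2,6)@ 2/3
(3,0)% 2/3
(3,1)% 2/5
(3,5)@ 4/5
(3,6)% 0/3
(4,2)@ 0/1
(4,4)@ 2/2
(4,5)@ 2/3
Sum over 23 students: 1/3 + 2/4 + 2/3 + 1/2 + 2/3 + 0/2 + 2/5 + 4/7 + 1/5 + 2/3 + 1/5 + 3/6 + 1/5 + 1/3 + 1/3 + 2/3 + 2/3 + 2/5 + 4/5 + 0/3 + 0/1 + 2/2 + 2/3 = 719/70; mean = 719/70 ÷ 23 = 719/1610 = 0.446583… → 0.447.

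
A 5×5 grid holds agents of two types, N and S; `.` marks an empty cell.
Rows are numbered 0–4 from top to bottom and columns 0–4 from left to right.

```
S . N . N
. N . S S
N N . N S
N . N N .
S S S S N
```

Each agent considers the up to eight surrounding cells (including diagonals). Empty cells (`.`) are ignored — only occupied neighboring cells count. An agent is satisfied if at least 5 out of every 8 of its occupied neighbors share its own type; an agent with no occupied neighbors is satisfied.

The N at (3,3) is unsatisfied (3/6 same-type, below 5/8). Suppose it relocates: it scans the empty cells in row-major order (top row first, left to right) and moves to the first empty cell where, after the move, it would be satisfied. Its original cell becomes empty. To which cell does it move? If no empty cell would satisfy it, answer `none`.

Vacating (3,3). Empty cells in order:
  (0,1): 2/3 same-type → satisfied — stop here.

(0,1)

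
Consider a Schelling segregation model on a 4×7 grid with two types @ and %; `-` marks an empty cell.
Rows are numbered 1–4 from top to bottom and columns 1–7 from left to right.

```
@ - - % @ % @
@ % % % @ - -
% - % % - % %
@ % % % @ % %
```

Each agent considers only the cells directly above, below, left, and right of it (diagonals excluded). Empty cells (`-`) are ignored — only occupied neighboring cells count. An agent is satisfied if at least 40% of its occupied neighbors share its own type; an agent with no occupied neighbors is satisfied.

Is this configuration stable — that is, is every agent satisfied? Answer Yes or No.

Row 1: (1,1)@ 1/1 ok · (1,4)% 1/2 ok · (1,5)@ 1/3 unhappy · (1,6)% 0/2 unhappy · (1,7)@ 0/1 unhappy
Row 2: (2,1)@ 1/3 unhappy · (2,2)% 1/2 ok · (2,3)% 3/3 ok · (2,4)% 3/4 ok · (2,5)@ 1/2 ok
Row 3: (3,1)% 0/2 unhappy · (3,3)% 3/3 ok · (3,4)% 3/3 ok · (3,6)% 2/2 ok · (3,7)% 2/2 ok
Row 4: (4,1)@ 0/2 unhappy · (4,2)% 1/2 ok · (4,3)% 3/3 ok · (4,4)% 2/3 ok · (4,5)@ 0/2 unhappy · (4,6)% 2/3 ok · (4,7)% 2/2 ok
For instance (1,5) has only 1/3 same-type neighbors, below 2/5.

No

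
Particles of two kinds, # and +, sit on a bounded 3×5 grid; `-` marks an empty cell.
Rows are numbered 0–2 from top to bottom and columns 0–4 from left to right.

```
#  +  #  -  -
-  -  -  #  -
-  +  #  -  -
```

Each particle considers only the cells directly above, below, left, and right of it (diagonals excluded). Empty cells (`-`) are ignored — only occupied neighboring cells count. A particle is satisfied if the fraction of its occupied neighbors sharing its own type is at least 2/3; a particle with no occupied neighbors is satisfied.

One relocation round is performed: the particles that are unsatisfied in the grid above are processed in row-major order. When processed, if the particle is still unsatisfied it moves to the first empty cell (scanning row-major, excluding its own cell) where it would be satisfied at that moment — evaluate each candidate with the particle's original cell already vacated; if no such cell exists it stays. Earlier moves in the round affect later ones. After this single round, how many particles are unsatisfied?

0

Initially unsatisfied (in order): (0,0), (0,1), (0,2), (2,1), (2,2).
  (0,0) → (0,3).
  (0,1) → (0,0).
  (0,2): now satisfied by earlier moves; stays.
  (2,1) → (1,0).
  (2,2): now satisfied by earlier moves; stays.
Resulting grid:
+ - # # -
+ - - # -
- - # - -
All satisfied now.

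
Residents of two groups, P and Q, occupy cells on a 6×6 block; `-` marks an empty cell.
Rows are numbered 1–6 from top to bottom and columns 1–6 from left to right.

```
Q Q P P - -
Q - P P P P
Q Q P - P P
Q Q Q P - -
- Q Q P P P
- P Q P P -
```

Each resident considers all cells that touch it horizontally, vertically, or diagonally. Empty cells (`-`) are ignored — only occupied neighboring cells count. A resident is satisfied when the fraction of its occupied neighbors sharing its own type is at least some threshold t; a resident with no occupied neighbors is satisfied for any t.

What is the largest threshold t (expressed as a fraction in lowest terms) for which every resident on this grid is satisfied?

(1,1)Q 2/2
(1,2)Q 2/4
(1,3)P 3/4
(1,4)P 4/4
(2,1)Q 4/4
(2,3)P 4/6
(2,4)P 6/6
(2,5)P 5/5
(2,6)P 3/3
(3,1)Q 4/4
(3,2)Q 5/7
(3,3)P 3/6
(3,5)P 5/5
(3,6)P 3/3
(4,1)Q 4/4
(4,2)Q 6/7
(4,3)Q 4/7
(4,4)P 4/6
(5,2)Q 5/6
(5,3)Q 4/8
(5,4)P 4/7
(5,5)P 5/5
(5,6)P 2/2
(6,2)P 0/3
(6,3)Q 2/5
(6,4)P 3/5
(6,5)P 4/4
The smallest same-type fraction is 0/3 at (6,2), which reduces to 0/1. Any threshold above that leaves this resident unsatisfied.

0/1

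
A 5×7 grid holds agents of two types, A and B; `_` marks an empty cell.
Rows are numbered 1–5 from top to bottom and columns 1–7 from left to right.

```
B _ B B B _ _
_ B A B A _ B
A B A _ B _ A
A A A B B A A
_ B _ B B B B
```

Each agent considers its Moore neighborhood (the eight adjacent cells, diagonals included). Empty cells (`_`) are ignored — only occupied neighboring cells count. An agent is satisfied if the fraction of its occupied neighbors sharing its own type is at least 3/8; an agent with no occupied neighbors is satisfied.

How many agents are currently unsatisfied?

(1,1)B 1/1 ok
(1,3)B 3/4 ok
(1,4)B 3/5 ok
(1,5)B 2/3 ok
(2,2)B 3/6 ok
(2,3)A 1/6 unhappy
(2,4)B 4/7 ok
(2,5)A 0/4 unhappy
(2,7)B 0/1 unhappy
(3,1)A 2/4 ok
(3,2)B 1/7 unhappy
(3,3)A 3/7 ok
(3,5)B 3/5 ok
(3,7)A 2/3 ok
(4,1)A 2/4 ok
(4,2)A 4/6 ok
(4,3)A 2/6 unhappy
(4,4)B 4/6 ok
(4,5)B 5/6 ok
(4,6)A 2/7 unhappy
(4,7)A 2/4 ok
(5,2)B 0/3 unhappy
(5,4)B 3/4 ok
(5,5)B 4/5 ok
(5,6)B 3/5 ok
(5,7)B 1/3 unhappy
Unsatisfied: (2,3), (2,5), (2,7), (3,2), (4,3), (4,6), (5,2), (5,7) — 8 in total.

8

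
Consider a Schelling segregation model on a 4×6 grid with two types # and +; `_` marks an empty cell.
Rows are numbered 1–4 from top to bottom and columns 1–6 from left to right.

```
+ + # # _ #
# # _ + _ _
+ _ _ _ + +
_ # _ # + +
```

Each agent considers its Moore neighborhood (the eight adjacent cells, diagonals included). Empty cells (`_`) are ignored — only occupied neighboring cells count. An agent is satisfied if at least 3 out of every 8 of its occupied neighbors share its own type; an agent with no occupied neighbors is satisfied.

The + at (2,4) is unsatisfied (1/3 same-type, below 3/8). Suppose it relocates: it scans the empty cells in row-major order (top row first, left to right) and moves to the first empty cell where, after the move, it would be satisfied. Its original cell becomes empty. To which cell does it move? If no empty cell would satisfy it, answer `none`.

(2,5)

Vacating (2,4). Empty cells in order:
  (1,5): 0/2 same-type → still unsatisfied.
  (2,3): 1/4 same-type → still unsatisfied.
  (2,5): 2/4 same-type → satisfied — stop here.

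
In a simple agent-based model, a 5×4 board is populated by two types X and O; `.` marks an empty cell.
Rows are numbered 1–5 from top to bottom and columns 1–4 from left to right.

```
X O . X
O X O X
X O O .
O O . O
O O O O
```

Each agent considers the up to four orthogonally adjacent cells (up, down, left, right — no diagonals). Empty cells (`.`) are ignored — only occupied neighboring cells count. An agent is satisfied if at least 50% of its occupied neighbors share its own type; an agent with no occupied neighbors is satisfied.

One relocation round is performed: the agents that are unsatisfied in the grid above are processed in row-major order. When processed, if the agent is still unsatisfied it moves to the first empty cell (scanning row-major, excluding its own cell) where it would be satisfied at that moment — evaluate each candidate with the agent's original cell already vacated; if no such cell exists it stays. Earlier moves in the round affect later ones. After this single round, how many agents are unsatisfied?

Initially unsatisfied (in order): (1,1), (1,2), (2,1), (2,2), (2,3), (3,1).
  (1,1): no empty cell satisfies it; stays.
  (1,2) → (1,3).
  (2,1) → (3,4).
  (2,2) → (1,2).
  (2,3): now satisfied by earlier moves; stays.
  (3,1) → (2,1).
Resulting grid:
X X O X
X . O X
. O O O
O O . O
O O O O
Unsatisfied now: (1,3), (2,4).

2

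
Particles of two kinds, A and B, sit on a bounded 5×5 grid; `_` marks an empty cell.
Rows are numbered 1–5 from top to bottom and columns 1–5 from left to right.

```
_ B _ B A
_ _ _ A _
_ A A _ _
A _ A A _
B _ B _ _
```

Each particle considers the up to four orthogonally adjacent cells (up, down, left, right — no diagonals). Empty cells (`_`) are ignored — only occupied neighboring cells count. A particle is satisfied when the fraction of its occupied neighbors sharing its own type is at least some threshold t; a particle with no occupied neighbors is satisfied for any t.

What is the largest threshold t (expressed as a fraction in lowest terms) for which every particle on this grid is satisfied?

0/1

Row 1: (1,2)B — no occupied neighbors · (1,4)B 0/2 · (1,5)A 0/1
Row 2: (2,4)A 0/1
Row 3: (3,2)A 1/1 · (3,3)A 2/2
Row 4: (4,1)A 0/1 · (4,3)A 2/3 · (4,4)A 1/1
Row 5: (5,1)B 0/1 · (5,3)B 0/1
The smallest same-type fraction is 0/2 at (1,4), which reduces to 0/1. Any threshold above that leaves this particle unsatisfied.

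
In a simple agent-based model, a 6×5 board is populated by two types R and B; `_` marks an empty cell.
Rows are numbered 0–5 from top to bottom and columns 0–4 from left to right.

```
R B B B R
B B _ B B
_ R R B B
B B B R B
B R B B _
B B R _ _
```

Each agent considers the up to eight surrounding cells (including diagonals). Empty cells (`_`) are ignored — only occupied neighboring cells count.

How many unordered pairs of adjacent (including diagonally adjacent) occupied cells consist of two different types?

Scan each occupied cell's neighbors to the right and below (and the two forward diagonals) so each pair is counted once.
Row 0: R(0,0)–B(0,1)≠ R(0,0)–B(1,0)≠ R(0,0)–B(1,1)≠ B(0,1)–B(0,2)= B(0,1)–B(1,1)= B(0,1)–B(1,0)= B(0,2)–B(0,3)= B(0,2)–B(1,3)= B(0,2)–B(1,1)= B(0,3)–R(0,4)≠ B(0,3)–B(1,3)= B(0,3)–B(1,4)= R(0,4)–B(1,4)≠ R(0,4)–B(1,3)≠  → 6/14 unlike.
Row 1: B(1,0)–B(1,1)= B(1,0)–R(2,1)≠ B(1,1)–R(2,1)≠ B(1,1)–R(2,2)≠ B(1,3)–B(1,4)= B(1,3)–B(2,3)= B(1,3)–B(2,4)= B(1,3)–R(2,2)≠ B(1,4)–B(2,4)= B(1,4)–B(2,3)=  → 4/10 unlike.
Row 2: R(2,1)–R(2,2)= R(2,1)–B(3,1)≠ R(2,1)–B(3,2)≠ R(2,1)–B(3,0)≠ R(2,2)–B(2,3)≠ R(2,2)–B(3,2)≠ R(2,2)–R(3,3)= R(2,2)–B(3,1)≠ B(2,3)–B(2,4)= B(2,3)–R(3,3)≠ B(2,3)–B(3,4)= B(2,3)–B(3,2)= B(2,4)–B(3,4)= B(2,4)–R(3,3)≠  → 8/14 unlike.
Row 3: B(3,0)–B(3,1)= B(3,0)–B(4,0)= B(3,0)–R(4,1)≠ B(3,1)–B(3,2)= B(3,1)–R(4,1)≠ B(3,1)–B(4,2)= B(3,1)–B(4,0)= B(3,2)–R(3,3)≠ B(3,2)–B(4,2)= B(3,2)–B(4,3)= B(3,2)–R(4,1)≠ R(3,3)–B(3,4)≠ R(3,3)–B(4,3)≠ R(3,3)–B(4,2)≠ B(3,4)–B(4,3)=  → 7/15 unlike.
Row 4: B(4,0)–R(4,1)≠ B(4,0)–B(5,0)= B(4,0)–B(5,1)= R(4,1)–B(4,2)≠ R(4,1)–B(5,1)≠ R(4,1)–R(5,2)= R(4,1)–B(5,0)≠ B(4,2)–B(4,3)= B(4,2)–R(5,2)≠ B(4,2)–B(5,1)= B(4,3)–R(5,2)≠  → 6/11 unlike.
Row 5: B(5,0)–B(5,1)= B(5,1)–R(5,2)≠  → 1/2 unlike.
Total adjacent occupied pairs: 66; unlike-type pairs: 32.

32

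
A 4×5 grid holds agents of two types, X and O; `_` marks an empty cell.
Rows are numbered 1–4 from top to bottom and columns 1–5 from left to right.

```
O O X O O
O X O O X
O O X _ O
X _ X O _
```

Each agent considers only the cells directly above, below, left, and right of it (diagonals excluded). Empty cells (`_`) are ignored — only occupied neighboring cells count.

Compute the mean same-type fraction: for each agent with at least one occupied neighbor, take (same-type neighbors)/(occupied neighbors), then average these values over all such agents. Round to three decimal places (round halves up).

(1,1)O 2/2
(1,2)O 1/3
(1,3)X 0/3
(1,4)O 2/3
(1,5)O 1/2
(2,1)O 2/3
(2,2)X 0/4
(2,3)O 1/4
(2,4)O 2/3
(2,5)X 0/3
(3,1)O 2/3
(3,2)O 1/3
(3,3)X 1/3
(3,5)O 0/1
(4,1)X 0/1
(4,3)X 1/2
(4,4)O 0/1
Sum over 17 agents: 2/2 + 1/3 + 0/3 + 2/3 + 1/2 + 2/3 + 0/4 + 1/4 + 2/3 + 0/3 + 2/3 + 1/3 + 1/3 + 0/1 + 0/1 + 1/2 + 0/1 = 71/12; mean = 71/12 ÷ 17 = 71/204 = 0.348039… → 0.348.

0.348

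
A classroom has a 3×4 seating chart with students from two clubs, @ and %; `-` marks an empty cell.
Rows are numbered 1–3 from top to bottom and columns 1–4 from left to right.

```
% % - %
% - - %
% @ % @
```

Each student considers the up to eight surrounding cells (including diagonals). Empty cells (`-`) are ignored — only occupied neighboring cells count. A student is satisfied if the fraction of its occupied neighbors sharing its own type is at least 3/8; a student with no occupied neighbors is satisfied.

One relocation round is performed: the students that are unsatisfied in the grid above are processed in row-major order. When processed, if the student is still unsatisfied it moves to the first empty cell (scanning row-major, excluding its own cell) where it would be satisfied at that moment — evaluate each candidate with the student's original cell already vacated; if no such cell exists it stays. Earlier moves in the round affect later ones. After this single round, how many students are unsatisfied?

Initially unsatisfied (in order): (3,2), (3,3), (3,4).
  (3,2): no empty cell satisfies it; stays.
  (3,3) → (1,3).
  (3,4) → (3,3).
Resulting grid:
% % % %
% - - %
% @ @ -
Unsatisfied now: (3,2).

1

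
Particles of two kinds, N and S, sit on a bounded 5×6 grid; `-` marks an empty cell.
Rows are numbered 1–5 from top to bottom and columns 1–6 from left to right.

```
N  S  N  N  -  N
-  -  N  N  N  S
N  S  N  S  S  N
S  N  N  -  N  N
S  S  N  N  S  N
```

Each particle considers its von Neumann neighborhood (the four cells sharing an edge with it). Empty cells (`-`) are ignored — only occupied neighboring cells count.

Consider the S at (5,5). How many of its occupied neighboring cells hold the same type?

Occupied neighbors of (5,5): (4,5)=N, (5,4)=N, (5,6)=N.
Same type (S): 0 of 3.

0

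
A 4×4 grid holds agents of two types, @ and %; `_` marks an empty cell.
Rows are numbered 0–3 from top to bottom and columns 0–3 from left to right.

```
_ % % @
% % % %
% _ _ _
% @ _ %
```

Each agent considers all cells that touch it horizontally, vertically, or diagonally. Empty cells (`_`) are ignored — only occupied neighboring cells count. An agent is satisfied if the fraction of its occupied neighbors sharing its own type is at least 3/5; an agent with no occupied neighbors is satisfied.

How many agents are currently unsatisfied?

(0,1)% 4/4 satisfied
(0,2)% 4/5 satisfied
(0,3)@ 0/3 not
(1,0)% 3/3 satisfied
(1,1)% 5/5 satisfied
(1,2)% 4/5 satisfied
(1,3)% 2/3 satisfied
(2,0)% 3/4 satisfied
(3,0)% 1/2 not
(3,1)@ 0/2 not
(3,3)% 0/0 satisfied
Unsatisfied: (0,3), (3,0), (3,1) — 3 in total.

3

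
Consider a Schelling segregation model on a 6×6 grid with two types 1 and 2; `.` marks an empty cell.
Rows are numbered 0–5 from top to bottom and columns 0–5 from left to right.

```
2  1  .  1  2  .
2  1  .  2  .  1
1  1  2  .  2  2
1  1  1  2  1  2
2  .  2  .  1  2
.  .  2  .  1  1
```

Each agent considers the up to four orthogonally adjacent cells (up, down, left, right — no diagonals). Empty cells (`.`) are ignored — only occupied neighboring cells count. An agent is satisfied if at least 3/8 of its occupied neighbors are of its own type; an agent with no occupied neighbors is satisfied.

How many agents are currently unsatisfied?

Row 0: (0,0)2 1/2 ✓ · (0,1)1 1/2 ✓ · (0,3)1 0/2 ✗ · (0,4)2 0/1 ✗
Row 1: (1,0)2 1/3 ✗ · (1,1)1 2/3 ✓ · (1,3)2 0/1 ✗ · (1,5)1 0/1 ✗
Row 2: (2,0)1 2/3 ✓ · (2,1)1 3/4 ✓ · (2,2)2 0/2 ✗ · (2,4)2 1/2 ✓ · (2,5)2 2/3 ✓
Row 3: (3,0)1 2/3 ✓ · (3,1)1 3/3 ✓ · (3,2)1 1/4 ✗ · (3,3)2 0/2 ✗ · (3,4)1 1/4 ✗ · (3,5)2 2/3 ✓
Row 4: (4,0)2 0/1 ✗ · (4,2)2 1/2 ✓ · (4,4)1 2/3 ✓ · (4,5)2 1/3 ✗
Row 5: (5,2)2 1/1 ✓ · (5,4)1 2/2 ✓ · (5,5)1 1/2 ✓
Unsatisfied: (0,3), (0,4), (1,0), (1,3), (1,5), (2,2), (3,2), (3,3), (3,4), (4,0), (4,5) — 11 in total.

11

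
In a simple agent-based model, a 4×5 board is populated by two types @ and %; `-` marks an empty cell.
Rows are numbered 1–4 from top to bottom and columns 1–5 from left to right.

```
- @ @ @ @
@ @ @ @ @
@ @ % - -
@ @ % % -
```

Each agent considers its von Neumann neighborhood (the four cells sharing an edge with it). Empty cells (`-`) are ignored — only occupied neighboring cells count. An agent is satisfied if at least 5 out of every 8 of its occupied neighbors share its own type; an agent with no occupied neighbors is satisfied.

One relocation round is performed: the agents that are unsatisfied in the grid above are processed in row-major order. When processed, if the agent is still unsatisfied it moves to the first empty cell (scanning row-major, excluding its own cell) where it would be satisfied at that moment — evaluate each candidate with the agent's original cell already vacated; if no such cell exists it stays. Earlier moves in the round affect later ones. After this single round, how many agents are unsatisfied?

1

Initially unsatisfied (in order): (3,3).
  (3,3) → (4,5).
Resulting grid:
- @ @ @ @
@ @ @ @ @
@ @ - - -
@ @ % % %
Unsatisfied now: (4,3).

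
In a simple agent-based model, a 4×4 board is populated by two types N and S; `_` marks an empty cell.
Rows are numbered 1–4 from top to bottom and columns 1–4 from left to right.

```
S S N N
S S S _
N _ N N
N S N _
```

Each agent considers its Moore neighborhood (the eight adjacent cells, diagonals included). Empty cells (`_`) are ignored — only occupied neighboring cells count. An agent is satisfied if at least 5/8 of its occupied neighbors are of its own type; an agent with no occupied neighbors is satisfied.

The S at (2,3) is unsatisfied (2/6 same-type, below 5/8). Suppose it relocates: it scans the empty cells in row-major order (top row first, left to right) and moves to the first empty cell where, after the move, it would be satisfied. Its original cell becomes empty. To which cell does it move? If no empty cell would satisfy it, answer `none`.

none

Vacating (2,3). Empty cells in order:
  (2,4): 0/4 same-type → still unsatisfied.
  (3,2): 3/7 same-type → still unsatisfied.
  (4,4): 0/3 same-type → still unsatisfied.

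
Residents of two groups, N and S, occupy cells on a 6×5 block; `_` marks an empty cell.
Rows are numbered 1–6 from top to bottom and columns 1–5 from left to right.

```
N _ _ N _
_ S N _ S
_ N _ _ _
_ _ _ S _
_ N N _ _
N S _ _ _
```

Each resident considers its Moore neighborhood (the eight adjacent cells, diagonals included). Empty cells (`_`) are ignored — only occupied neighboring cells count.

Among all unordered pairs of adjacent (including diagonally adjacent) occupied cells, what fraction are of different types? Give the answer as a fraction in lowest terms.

2/3

Scan each occupied cell's neighbors to the right and below (and the two forward diagonals) so each pair is counted once.
Row 1: N(1,1)–S(2,2)≠ N(1,4)–S(2,5)≠ N(1,4)–N(2,3)=  → 2/3 unlike.
Row 2: S(2,2)–N(2,3)≠ S(2,2)–N(3,2)≠ N(2,3)–N(3,2)=  → 2/3 unlike.
Row 4: S(4,4)–N(5,3)≠  → 1/1 unlike.
Row 5: N(5,2)–N(5,3)= N(5,2)–S(6,2)≠ N(5,2)–N(6,1)= N(5,3)–S(6,2)≠  → 2/4 unlike.
Row 6: N(6,1)–S(6,2)≠  → 1/1 unlike.
Total adjacent occupied pairs: 12; unlike-type pairs: 8.
8/12 reduces to 2/3.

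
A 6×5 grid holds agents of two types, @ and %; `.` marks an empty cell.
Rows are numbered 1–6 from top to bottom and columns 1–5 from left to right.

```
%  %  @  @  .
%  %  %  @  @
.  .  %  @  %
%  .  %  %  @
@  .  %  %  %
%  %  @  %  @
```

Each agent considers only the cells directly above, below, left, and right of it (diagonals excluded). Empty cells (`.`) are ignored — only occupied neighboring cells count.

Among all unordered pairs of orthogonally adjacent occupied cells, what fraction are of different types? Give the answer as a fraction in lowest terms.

17/35

Scan each occupied cell's neighbors to the right and below so each pair is counted once.
Row 1: %(1,1)–%(1,2)= %(1,1)–%(2,1)= %(1,2)–@(1,3)≠ %(1,2)–%(2,2)= @(1,3)–@(1,4)= @(1,3)–%(2,3)≠ @(1,4)–@(2,4)=  → 2/7 unlike.
Row 2: %(2,1)–%(2,2)= %(2,2)–%(2,3)= %(2,3)–@(2,4)≠ %(2,3)–%(3,3)= @(2,4)–@(2,5)= @(2,4)–@(3,4)= @(2,5)–%(3,5)≠  → 2/7 unlike.
Row 3: %(3,3)–@(3,4)≠ %(3,3)–%(4,3)= @(3,4)–%(3,5)≠ @(3,4)–%(4,4)≠ %(3,5)–@(4,5)≠  → 4/5 unlike.
Row 4: %(4,1)–@(5,1)≠ %(4,3)–%(4,4)= %(4,3)–%(5,3)= %(4,4)–@(4,5)≠ %(4,4)–%(5,4)= @(4,5)–%(5,5)≠  → 3/6 unlike.
Row 5: @(5,1)–%(6,1)≠ %(5,3)–%(5,4)= %(5,3)–@(6,3)≠ %(5,4)–%(5,5)= %(5,4)–%(6,4)= %(5,5)–@(6,5)≠  → 3/6 unlike.
Row 6: %(6,1)–%(6,2)= %(6,2)–@(6,3)≠ @(6,3)–%(6,4)≠ %(6,4)–@(6,5)≠  → 3/4 unlike.
Total adjacent occupied pairs: 35; unlike-type pairs: 17.
17/35 is already in lowest terms.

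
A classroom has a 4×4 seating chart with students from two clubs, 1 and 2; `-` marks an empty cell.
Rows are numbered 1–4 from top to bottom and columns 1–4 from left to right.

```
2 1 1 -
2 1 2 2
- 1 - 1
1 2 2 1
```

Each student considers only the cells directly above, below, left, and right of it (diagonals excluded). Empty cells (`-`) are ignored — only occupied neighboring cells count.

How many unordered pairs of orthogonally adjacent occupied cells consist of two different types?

8

Scan each occupied cell's neighbors to the right and below so each pair is counted once.
From row 1: 2 unlike of 5 pairs (running 2/5).
From row 2: 3 unlike of 5 pairs (running 5/10).
From row 3: 1 unlike of 2 pairs (running 6/12).
From row 4: 2 unlike of 3 pairs (running 8/15).
Total adjacent occupied pairs: 15; unlike-type pairs: 8.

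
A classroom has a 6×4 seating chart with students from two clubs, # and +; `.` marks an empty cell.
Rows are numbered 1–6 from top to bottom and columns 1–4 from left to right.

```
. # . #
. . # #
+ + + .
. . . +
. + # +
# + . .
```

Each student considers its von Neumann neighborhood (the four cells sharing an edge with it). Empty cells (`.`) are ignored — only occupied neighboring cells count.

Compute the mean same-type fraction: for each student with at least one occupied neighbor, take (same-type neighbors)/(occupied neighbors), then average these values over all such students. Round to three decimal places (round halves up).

0.625

Row 1: (1,2)# — no occupied neighbors · (1,4)# 1/1
Row 2: (2,3)# 1/2 · (2,4)# 2/2
Row 3: (3,1)+ 1/1 · (3,2)+ 2/2 · (3,3)+ 1/2
Row 4: (4,4)+ 1/1
Row 5: (5,2)+ 1/2 · (5,3)# 0/2 · (5,4)+ 1/2
Row 6: (6,1)# 0/1 · (6,2)+ 1/2
Sum over 12 students: 1/1 + 1/2 + 2/2 + 1/1 + 2/2 + 1/2 + 1/1 + 1/2 + 0/2 + 1/2 + 0/1 + 1/2 = 15/2; mean = 15/2 ÷ 12 = 5/8 = 0.625 → 0.625.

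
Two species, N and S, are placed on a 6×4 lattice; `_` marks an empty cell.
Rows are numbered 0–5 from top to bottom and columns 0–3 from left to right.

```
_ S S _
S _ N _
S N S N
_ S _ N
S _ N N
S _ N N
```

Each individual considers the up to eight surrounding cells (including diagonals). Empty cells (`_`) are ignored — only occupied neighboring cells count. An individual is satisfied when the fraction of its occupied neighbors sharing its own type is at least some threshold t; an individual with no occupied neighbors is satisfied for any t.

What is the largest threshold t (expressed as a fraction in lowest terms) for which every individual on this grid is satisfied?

1/5

(0,1)S 2/3
(0,2)S 1/2
(1,0)S 2/3
(1,2)N 2/5
(2,0)S 2/3
(2,1)N 1/5
(2,2)S 1/5
(2,3)N 2/3
(3,1)S 3/5
(3,3)N 3/4
(4,0)S 2/2
(4,2)N 4/5
(4,3)N 4/4
(5,0)S 1/1
(5,2)N 3/3
(5,3)N 3/3
The smallest same-type fraction is 1/5 at (2,1), which reduces to 1/5. Any threshold above that leaves this individual unsatisfied.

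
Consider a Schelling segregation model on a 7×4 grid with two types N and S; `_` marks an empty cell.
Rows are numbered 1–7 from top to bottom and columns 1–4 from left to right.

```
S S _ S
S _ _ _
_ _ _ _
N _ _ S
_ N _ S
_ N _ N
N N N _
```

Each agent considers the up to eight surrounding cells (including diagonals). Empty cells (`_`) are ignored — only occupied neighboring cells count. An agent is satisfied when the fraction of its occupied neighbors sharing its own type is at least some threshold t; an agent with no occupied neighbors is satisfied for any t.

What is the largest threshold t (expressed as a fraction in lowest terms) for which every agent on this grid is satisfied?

1/2

Row 1: (1,1)S 2/2 · (1,2)S 2/2 · (1,4)S — no occupied neighbors
Row 2: (2,1)S 2/2
Row 4: (4,1)N 1/1 · (4,4)S 1/1
Row 5: (5,2)N 2/2 · (5,4)S 1/2
Row 6: (6,2)N 4/4 · (6,4)N 1/2
Row 7: (7,1)N 2/2 · (7,2)N 3/3 · (7,3)N 3/3
The smallest same-type fraction is 1/2 at (5,4), which reduces to 1/2. Any threshold above that leaves this agent unsatisfied.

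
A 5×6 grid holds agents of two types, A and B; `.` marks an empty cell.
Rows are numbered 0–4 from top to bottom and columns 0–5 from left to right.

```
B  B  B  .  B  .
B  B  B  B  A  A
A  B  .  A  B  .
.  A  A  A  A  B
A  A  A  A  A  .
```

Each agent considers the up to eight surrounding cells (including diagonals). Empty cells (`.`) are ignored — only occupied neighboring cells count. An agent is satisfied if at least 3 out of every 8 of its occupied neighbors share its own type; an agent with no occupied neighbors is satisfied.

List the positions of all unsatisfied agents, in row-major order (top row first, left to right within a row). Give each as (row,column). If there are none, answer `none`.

Row 0: (0,0)B 3/3 satisfied · (0,1)B 5/5 satisfied · (0,2)B 4/4 satisfied · (0,4)B 1/3 not
Row 1: (1,0)B 4/5 satisfied · (1,1)B 6/7 satisfied · (1,2)B 5/6 satisfied · (1,3)B 4/6 satisfied · (1,4)A 2/5 satisfied · (1,5)A 1/3 not
Row 2: (2,0)A 1/4 not · (2,1)B 3/6 satisfied · (2,3)A 4/7 satisfied · (2,4)B 2/7 not
Row 3: (3,1)A 5/6 satisfied · (3,2)A 6/7 satisfied · (3,3)A 6/7 satisfied · (3,4)A 4/6 satisfied · (3,5)B 1/3 not
Row 4: (4,0)A 2/2 satisfied · (4,1)A 4/4 satisfied · (4,2)A 5/5 satisfied · (4,3)A 5/5 satisfied · (4,4)A 3/4 satisfied

(0,4), (1,5), (2,0), (2,4), (3,5)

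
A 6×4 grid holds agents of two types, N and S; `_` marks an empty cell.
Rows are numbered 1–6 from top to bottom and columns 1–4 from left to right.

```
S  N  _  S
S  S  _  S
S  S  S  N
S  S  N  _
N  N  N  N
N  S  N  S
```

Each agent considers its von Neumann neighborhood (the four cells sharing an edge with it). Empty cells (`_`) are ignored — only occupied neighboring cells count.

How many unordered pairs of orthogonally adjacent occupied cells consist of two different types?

13

Scan each occupied cell's neighbors to the right and below so each pair is counted once.
Row 1: S(1,1)–N(1,2)≠ S(1,1)–S(2,1)= N(1,2)–S(2,2)≠ S(1,4)–S(2,4)=  → 2/4 unlike.
Row 2: S(2,1)–S(2,2)= S(2,1)–S(3,1)= S(2,2)–S(3,2)= S(2,4)–N(3,4)≠  → 1/4 unlike.
Row 3: S(3,1)–S(3,2)= S(3,1)–S(4,1)= S(3,2)–S(3,3)= S(3,2)–S(4,2)= S(3,3)–N(3,4)≠ S(3,3)–N(4,3)≠  → 2/6 unlike.
Row 4: S(4,1)–S(4,2)= S(4,1)–N(5,1)≠ S(4,2)–N(4,3)≠ S(4,2)–N(5,2)≠ N(4,3)–N(5,3)=  → 3/5 unlike.
Row 5: N(5,1)–N(5,2)= N(5,1)–N(6,1)= N(5,2)–N(5,3)= N(5,2)–S(6,2)≠ N(5,3)–N(5,4)= N(5,3)–N(6,3)= N(5,4)–S(6,4)≠  → 2/7 unlike.
Row 6: N(6,1)–S(6,2)≠ S(6,2)–N(6,3)≠ N(6,3)–S(6,4)≠  → 3/3 unlike.
Total adjacent occupied pairs: 29; unlike-type pairs: 13.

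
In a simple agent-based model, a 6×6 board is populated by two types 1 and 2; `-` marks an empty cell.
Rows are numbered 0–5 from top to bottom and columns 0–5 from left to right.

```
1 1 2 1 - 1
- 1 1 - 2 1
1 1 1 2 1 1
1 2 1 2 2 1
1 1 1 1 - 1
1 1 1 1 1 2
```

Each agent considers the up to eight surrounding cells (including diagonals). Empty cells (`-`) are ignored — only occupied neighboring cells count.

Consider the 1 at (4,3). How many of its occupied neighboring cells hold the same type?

5

Occupied neighbors of (4,3): (3,2)=1, (3,3)=2, (3,4)=2, (4,2)=1, (5,2)=1, (5,3)=1, (5,4)=1.
Same type (1): 5 of 7.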